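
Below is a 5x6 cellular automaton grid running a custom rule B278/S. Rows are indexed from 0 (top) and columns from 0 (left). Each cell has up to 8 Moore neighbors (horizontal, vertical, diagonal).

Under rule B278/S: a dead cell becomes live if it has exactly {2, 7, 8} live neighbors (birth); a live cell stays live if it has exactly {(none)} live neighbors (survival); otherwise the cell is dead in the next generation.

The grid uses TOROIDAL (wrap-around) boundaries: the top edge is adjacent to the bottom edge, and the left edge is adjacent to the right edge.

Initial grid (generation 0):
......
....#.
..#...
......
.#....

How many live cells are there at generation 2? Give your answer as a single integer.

Answer: 7

Derivation:
Simulating step by step:
Generation 0 (given above): 3 live cells
Generation 1: 4 live cells
......
...#..
...#..
.##...
......
Generation 2: 7 live cells
......
..#.#.
.#..#.
...#..
.##...
Population at generation 2: 7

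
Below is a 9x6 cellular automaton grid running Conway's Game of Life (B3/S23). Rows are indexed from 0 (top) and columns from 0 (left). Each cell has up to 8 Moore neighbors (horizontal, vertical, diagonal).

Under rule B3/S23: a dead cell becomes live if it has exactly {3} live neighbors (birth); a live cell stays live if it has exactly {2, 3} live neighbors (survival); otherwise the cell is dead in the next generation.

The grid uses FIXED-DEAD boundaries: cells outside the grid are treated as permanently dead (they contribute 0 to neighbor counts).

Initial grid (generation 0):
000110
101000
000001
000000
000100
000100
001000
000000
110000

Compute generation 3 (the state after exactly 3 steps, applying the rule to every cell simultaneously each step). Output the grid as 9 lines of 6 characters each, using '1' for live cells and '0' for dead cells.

Answer: 000110
000110
000000
000000
000000
000000
000000
000000
000000

Derivation:
Simulating step by step:
Generation 0 (given above): 10 live cells
Generation 1: 6 live cells
000100
000110
000000
000000
000000
001100
000000
010000
000000
Generation 2: 5 live cells
000110
000110
000000
000000
000000
000000
001000
000000
000000
Generation 3: 4 live cells
(generation 3 grid is the final answer)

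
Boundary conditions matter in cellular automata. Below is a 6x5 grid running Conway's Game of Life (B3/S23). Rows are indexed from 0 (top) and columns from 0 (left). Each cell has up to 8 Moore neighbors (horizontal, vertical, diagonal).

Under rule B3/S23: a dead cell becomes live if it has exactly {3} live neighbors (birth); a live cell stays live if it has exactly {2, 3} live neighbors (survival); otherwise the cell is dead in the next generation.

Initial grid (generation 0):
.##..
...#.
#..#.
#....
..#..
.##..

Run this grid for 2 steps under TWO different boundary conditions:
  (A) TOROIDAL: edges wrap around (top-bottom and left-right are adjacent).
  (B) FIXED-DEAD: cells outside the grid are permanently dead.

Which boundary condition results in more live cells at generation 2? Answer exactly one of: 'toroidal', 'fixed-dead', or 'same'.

Answer: toroidal

Derivation:
Under TOROIDAL boundary, generation 2:
#..#.
#..##
..###
.....
..##.
...#.
Population = 11

Under FIXED-DEAD boundary, generation 2:
..#..
..#..
..#..
.....
..#..
.##..
Population = 6

Comparison: toroidal=11, fixed-dead=6 -> toroidal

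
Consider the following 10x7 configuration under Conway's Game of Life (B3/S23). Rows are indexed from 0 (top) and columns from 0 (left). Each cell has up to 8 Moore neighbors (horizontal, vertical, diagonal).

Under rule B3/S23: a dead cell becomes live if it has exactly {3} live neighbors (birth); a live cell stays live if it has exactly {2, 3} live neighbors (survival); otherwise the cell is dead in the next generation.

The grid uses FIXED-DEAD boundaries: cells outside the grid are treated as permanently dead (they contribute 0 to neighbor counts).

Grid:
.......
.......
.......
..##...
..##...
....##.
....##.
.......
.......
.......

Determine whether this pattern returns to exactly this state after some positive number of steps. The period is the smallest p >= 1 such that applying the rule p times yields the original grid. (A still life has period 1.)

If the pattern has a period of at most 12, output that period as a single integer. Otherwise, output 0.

Answer: 2

Derivation:
Simulating and comparing each generation to the original:
Gen 0 (original, given above): 8 live cells
Gen 1: 6 live cells, differs from original
Gen 2: 8 live cells, MATCHES original -> period = 2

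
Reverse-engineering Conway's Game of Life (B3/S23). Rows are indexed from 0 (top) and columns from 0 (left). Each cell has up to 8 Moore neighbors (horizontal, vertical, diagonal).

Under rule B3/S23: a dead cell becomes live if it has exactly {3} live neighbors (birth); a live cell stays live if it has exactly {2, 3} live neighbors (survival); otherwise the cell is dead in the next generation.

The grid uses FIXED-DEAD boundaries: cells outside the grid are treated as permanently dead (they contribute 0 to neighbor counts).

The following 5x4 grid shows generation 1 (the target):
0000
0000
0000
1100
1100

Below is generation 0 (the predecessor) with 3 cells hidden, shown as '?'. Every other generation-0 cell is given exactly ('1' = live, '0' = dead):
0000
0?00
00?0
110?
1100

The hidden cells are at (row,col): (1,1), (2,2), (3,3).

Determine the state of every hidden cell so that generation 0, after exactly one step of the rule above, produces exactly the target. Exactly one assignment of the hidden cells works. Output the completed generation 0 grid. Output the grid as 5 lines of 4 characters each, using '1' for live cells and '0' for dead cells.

Hidden generation-0 cells (in order): (1,1), (2,2), (3,3).
A hidden cell only influences target cells in its own 3x3 neighborhood. Try each of the 2^3 = 8 assignments, step the completed generation 0 forward once under B3/S23, and compare with the target:
  (1,1)=0 (2,2)=0 (3,3)=0 -> step reproduces the target at every cell -> ACCEPT
  (1,1)=0 (2,2)=0 (3,3)=1 -> step gives (3,2)='1' but target has '0' -> reject
  (1,1)=0 (2,2)=1 (3,3)=0 -> step gives (2,1)='1' but target has '0' -> reject
  (1,1)=0 (2,2)=1 (3,3)=1 -> step gives (2,1)='1' but target has '0' -> reject
  (1,1)=1 (2,2)=0 (3,3)=0 -> step gives (2,0)='1' but target has '0' -> reject
  (1,1)=1 (2,2)=0 (3,3)=1 -> step gives (2,0)='1' but target has '0' -> reject
  (1,1)=1 (2,2)=1 (3,3)=0 -> step gives (2,0)='1' but target has '0' -> reject
  (1,1)=1 (2,2)=1 (3,3)=1 -> step gives (2,0)='1' but target has '0' -> reject
Unique solution: (1,1)=dead, (2,2)=dead, (3,3)=dead.
Check: live-neighbor counts of every cell in the completed generation 0:
0000
0000
2210
3320
3320
Applying B3/S23 to generation 0 with these counts gives:
0000
0000
0000
1100
1100
which matches the target exactly.

Answer: 0000
0000
0000
1100
1100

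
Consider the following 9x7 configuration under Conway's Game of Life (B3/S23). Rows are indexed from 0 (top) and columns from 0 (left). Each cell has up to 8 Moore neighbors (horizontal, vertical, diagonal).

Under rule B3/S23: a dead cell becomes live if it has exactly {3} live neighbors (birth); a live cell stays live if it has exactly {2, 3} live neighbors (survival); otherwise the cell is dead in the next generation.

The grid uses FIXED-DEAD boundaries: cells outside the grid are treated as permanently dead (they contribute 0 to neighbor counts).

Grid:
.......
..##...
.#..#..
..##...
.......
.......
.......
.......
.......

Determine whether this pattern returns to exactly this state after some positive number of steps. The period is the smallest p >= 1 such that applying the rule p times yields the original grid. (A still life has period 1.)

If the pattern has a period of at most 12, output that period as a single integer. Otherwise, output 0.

Simulating and comparing each generation to the original:
Gen 0 (original, given above): 6 live cells
Gen 1: 6 live cells, MATCHES original -> period = 1

Answer: 1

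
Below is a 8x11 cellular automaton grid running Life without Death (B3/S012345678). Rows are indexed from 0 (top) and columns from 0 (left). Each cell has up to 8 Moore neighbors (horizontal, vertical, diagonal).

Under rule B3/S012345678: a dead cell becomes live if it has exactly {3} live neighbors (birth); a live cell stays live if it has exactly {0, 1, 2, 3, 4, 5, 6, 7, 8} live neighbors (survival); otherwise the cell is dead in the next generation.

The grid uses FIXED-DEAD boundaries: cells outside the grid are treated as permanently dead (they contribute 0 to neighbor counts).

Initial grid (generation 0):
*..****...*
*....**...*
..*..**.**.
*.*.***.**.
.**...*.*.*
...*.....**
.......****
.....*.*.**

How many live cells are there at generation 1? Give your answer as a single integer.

Answer: 47

Derivation:
Simulating step by step:
Generation 0 (given above): 38 live cells
Generation 1: 47 live cells
*..****...*
**.*.**...*
..**.**.***
*.*.***.***
.**.*.*.*.*
..**.....**
......*****
.....***.**
Population at generation 1: 47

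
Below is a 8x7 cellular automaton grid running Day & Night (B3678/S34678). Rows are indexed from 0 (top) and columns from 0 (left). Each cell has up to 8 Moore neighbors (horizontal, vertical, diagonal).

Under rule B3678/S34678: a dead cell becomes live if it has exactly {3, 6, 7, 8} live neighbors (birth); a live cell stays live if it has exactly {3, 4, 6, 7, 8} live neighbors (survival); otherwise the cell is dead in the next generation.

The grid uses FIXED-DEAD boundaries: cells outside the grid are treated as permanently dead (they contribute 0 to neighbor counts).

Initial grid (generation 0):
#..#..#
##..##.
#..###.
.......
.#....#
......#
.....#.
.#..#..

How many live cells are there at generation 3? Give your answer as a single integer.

Answer: 12

Derivation:
Simulating step by step:
Generation 0 (given above): 17 live cells
Generation 1: 14 live cells
.#..##.
###..##
.#..##.
....##.
.......
.....#.
.......
.......
Generation 2: 19 live cells
###..##
####..#
#####..
....##.
....##.
.......
.......
.......
Generation 3: 12 live cells
#.##...
.##....
#...#..
.##..#.
....##.
.......
.......
.......
Population at generation 3: 12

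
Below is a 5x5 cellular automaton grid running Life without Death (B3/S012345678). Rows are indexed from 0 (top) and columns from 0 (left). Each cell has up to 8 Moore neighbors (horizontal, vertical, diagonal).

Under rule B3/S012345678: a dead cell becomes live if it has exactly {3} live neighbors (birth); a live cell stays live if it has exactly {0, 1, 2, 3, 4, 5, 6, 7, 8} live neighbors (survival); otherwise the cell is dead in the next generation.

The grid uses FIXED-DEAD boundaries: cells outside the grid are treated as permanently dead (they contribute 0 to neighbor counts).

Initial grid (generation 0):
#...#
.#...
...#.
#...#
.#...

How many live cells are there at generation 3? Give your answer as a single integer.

Answer: 7

Derivation:
Simulating step by step:
Generation 0 (given above): 7 live cells
Generation 1: 7 live cells
#...#
.#...
...#.
#...#
.#...
Generation 2: 7 live cells
#...#
.#...
...#.
#...#
.#...
Generation 3: 7 live cells
#...#
.#...
...#.
#...#
.#...
Population at generation 3: 7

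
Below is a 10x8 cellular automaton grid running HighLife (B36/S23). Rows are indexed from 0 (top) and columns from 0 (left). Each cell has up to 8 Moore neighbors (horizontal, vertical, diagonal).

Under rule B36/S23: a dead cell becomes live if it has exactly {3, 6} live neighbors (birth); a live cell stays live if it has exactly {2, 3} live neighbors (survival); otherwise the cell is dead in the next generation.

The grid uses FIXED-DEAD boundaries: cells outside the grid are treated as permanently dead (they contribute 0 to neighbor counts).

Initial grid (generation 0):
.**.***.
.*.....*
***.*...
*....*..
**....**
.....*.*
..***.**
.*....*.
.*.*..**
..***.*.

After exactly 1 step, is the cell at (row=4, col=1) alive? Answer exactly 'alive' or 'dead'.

Answer: alive

Derivation:
Simulating step by step:
Generation 0 (given above): 34 live cells
Generation 1: 39 live cells
.**..**.
....*.*.
*.*.....
.**..**.
**...*.*
.******.
..***..*
.*..*...
.*.**.**
..******

Cell (4,1) at generation 1: 1 -> alive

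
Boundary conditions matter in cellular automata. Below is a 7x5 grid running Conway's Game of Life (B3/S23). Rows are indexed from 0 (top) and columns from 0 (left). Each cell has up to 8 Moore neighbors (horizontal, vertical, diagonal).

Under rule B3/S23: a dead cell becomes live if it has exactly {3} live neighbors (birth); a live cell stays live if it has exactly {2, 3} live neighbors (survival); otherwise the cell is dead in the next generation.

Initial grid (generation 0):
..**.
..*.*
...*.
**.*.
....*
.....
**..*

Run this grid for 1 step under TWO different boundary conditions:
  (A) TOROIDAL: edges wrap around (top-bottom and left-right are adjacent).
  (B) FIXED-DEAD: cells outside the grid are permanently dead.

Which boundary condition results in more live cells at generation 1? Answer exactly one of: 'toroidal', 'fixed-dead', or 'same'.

Under TOROIDAL boundary, generation 1:
..*..
..*.*
**.*.
*.**.
*...*
....*
*****
Population = 17

Under FIXED-DEAD boundary, generation 1:
..**.
..*.*
.*.**
..***
.....
.....
.....
Population = 10

Comparison: toroidal=17, fixed-dead=10 -> toroidal

Answer: toroidal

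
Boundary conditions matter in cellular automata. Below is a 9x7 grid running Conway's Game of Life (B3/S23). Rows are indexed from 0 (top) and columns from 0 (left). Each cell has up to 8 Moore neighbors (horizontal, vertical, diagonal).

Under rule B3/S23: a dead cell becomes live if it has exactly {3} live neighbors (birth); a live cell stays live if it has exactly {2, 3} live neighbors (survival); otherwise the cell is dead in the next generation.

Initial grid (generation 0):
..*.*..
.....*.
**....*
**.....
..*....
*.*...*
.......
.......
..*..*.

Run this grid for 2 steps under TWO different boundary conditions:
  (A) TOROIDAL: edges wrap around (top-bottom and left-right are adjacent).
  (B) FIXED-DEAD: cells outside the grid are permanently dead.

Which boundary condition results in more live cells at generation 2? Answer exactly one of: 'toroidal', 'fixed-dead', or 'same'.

Answer: toroidal

Derivation:
Under TOROIDAL boundary, generation 2:
*.**.*.
.**....
.**....
.**..**
***....
.......
.......
.......
...*...
Population = 16

Under FIXED-DEAD boundary, generation 2:
.......
**.....
*.*....
*.*....
*.*....
.*.....
.......
.......
.......
Population = 9

Comparison: toroidal=16, fixed-dead=9 -> toroidal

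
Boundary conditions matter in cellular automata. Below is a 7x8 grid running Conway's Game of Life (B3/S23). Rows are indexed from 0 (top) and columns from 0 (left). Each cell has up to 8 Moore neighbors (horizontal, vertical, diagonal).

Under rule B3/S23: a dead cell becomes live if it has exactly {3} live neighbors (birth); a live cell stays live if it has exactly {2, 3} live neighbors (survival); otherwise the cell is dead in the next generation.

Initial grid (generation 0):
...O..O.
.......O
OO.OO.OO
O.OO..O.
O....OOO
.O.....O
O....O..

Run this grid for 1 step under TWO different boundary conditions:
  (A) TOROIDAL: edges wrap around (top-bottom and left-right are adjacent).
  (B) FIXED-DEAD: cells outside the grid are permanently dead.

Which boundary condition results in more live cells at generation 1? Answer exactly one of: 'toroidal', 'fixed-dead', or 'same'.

Under TOROIDAL boundary, generation 1:
......OO
..OOOO..
.O.OOOO.
..OO....
..O..O..
.O...O..
O.....OO
Population = 20

Under FIXED-DEAD boundary, generation 1:
........
..OOOO.O
OO.OOOOO
O.OO....
O.O..O.O
OO...O.O
........
Population = 23

Comparison: toroidal=20, fixed-dead=23 -> fixed-dead

Answer: fixed-dead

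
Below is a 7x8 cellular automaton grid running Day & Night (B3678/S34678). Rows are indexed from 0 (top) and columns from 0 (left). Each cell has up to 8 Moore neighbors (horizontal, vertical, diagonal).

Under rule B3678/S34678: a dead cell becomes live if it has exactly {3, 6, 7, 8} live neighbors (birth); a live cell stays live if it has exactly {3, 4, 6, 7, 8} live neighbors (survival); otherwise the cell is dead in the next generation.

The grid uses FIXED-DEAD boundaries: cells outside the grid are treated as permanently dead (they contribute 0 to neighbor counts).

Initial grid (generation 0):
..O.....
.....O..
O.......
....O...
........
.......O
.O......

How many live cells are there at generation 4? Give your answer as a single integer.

Answer: 0

Derivation:
Simulating step by step:
Generation 0 (given above): 6 live cells
Generation 1: 0 live cells
........
........
........
........
........
........
........
Generation 2: 0 live cells
........
........
........
........
........
........
........
Generation 3: 0 live cells
........
........
........
........
........
........
........
Generation 4: 0 live cells
........
........
........
........
........
........
........
Population at generation 4: 0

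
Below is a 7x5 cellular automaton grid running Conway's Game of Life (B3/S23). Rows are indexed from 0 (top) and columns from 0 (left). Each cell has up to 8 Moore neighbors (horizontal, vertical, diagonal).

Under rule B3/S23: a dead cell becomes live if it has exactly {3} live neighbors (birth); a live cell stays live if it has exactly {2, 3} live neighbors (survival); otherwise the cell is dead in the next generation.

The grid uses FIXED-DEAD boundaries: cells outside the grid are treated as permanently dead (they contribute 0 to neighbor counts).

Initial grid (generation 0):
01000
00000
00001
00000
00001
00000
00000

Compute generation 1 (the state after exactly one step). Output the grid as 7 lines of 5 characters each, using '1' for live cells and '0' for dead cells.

Simulating step by step:
Generation 0 (given above): 3 live cells
Generation 1: 0 live cells
(generation 1 grid is the final answer)

Answer: 00000
00000
00000
00000
00000
00000
00000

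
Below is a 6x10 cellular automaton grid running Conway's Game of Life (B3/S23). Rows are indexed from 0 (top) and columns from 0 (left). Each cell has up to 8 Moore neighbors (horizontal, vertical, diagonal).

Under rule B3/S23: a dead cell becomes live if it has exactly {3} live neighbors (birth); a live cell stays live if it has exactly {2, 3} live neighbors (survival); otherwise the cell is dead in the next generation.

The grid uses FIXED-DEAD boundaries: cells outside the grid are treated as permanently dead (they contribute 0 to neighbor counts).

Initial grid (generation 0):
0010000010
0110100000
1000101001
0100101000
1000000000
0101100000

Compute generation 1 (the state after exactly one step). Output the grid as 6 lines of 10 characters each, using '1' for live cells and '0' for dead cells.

Answer: 0111000000
0110010000
1010100000
1100000000
1111110000
0000000000

Derivation:
Simulating step by step:
Generation 0 (given above): 16 live cells
Generation 1: 17 live cells
(generation 1 grid is the final answer)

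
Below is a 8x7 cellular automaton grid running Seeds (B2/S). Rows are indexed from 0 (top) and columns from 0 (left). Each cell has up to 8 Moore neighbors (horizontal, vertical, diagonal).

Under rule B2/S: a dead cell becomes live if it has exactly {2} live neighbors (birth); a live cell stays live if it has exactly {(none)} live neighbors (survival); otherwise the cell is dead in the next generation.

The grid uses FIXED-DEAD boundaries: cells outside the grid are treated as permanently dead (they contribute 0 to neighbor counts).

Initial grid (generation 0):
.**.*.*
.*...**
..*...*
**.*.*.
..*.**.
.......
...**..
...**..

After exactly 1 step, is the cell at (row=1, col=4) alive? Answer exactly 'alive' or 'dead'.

Answer: alive

Derivation:
Simulating step by step:
Generation 0 (given above): 20 live cells
Generation 1: 12 live cells
*..*...
*...*..
...*...
.......
*.....*
..*....
..*..*.
..*..*.

Cell (1,4) at generation 1: 1 -> alive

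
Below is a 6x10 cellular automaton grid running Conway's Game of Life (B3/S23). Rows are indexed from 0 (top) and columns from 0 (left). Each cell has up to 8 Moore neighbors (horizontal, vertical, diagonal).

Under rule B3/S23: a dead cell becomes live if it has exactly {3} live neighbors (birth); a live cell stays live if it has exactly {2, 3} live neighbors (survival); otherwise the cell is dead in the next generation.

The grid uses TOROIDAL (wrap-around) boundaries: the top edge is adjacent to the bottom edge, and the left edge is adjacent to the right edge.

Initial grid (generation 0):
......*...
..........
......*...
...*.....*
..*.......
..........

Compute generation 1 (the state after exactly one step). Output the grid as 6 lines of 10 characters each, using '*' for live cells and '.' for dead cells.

Answer: ..........
..........
..........
..........
..........
..........

Derivation:
Simulating step by step:
Generation 0 (given above): 5 live cells
Generation 1: 0 live cells
(generation 1 grid is the final answer)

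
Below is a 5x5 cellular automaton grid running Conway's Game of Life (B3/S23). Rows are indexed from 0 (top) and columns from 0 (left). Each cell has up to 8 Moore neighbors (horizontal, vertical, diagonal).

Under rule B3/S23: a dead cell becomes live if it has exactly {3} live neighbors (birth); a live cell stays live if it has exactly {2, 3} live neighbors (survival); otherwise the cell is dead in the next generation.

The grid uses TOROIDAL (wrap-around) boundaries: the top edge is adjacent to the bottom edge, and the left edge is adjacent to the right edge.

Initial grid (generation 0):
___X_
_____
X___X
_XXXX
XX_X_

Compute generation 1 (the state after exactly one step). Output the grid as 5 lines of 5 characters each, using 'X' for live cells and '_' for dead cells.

Answer: __X_X
____X
XXX_X
_____
XX___

Derivation:
Simulating step by step:
Generation 0 (given above): 10 live cells
Generation 1: 9 live cells
(generation 1 grid is the final answer)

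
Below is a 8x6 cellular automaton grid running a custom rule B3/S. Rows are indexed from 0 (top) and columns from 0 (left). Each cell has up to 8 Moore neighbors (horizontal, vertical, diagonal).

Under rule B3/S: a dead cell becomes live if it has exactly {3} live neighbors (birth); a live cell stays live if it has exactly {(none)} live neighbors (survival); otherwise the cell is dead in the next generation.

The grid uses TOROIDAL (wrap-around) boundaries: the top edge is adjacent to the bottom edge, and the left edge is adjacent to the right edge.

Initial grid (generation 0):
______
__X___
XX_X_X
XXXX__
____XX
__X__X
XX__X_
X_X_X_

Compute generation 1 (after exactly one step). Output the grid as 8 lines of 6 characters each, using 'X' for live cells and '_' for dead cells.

Answer: _X_X__
XX____
____X_
______
______
_X_X__
__X___
___X__

Derivation:
Simulating step by step:
Generation 0 (given above): 19 live cells
Generation 1: 9 live cells
(generation 1 grid is the final answer)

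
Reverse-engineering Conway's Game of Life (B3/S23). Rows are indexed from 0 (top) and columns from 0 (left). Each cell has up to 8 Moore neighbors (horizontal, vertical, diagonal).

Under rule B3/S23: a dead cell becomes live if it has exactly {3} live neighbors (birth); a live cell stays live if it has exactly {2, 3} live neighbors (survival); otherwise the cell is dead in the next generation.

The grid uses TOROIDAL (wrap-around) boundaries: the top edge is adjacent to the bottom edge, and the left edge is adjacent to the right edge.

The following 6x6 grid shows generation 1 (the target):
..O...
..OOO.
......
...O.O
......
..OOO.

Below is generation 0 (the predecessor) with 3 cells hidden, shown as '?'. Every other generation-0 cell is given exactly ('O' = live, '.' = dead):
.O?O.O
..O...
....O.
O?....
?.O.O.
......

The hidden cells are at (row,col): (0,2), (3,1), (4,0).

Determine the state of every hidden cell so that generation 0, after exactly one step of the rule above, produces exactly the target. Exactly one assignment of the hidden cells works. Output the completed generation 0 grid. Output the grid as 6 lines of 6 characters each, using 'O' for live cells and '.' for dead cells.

Hidden generation-0 cells (in order): (0,2), (3,1), (4,0).
A hidden cell only influences target cells in its own 3x3 neighborhood. Try each of the 2^3 = 8 assignments, step the completed generation 0 forward once under B3/S23, and compare with the target:
  (0,2)=. (3,1)=. (4,0)=. -> step reproduces the target at every cell -> ACCEPT
  (0,2)=. (3,1)=. (4,0)=O -> step gives (3,1)='O' but target has '.' -> reject
  (0,2)=. (3,1)=O (4,0)=. -> step gives (2,1)='O' but target has '.' -> reject
  (0,2)=. (3,1)=O (4,0)=O -> step gives (2,1)='O' but target has '.' -> reject
  (0,2)=O (3,1)=. (4,0)=. -> step gives (0,1)='O' but target has '.' -> reject
  (0,2)=O (3,1)=. (4,0)=O -> step gives (0,1)='O' but target has '.' -> reject
  (0,2)=O (3,1)=O (4,0)=. -> step gives (0,1)='O' but target has '.' -> reject
  (0,2)=O (3,1)=O (4,0)=O -> step gives (0,1)='O' but target has '.' -> reject
Unique solution: (0,2)=dead, (3,1)=dead, (4,0)=dead.
Check: live-neighbor counts of every cell in the completed generation 0:
213120
222332
121202
021323
120202
223332
Applying B3/S23 to generation 0 with these counts gives:
..O...
..OOO.
......
...O.O
......
..OOO.
which matches the target exactly.

Answer: .O.O.O
..O...
....O.
O.....
..O.O.
......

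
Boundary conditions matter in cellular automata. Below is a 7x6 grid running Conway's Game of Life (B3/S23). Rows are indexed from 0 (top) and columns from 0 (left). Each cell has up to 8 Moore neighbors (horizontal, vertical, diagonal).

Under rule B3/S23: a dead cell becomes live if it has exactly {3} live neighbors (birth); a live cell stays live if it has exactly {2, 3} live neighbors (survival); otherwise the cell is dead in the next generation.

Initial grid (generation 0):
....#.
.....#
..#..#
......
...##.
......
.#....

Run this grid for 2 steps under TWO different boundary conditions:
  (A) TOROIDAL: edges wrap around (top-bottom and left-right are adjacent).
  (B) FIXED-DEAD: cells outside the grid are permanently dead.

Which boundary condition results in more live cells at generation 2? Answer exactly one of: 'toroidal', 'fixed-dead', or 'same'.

Answer: same

Derivation:
Under TOROIDAL boundary, generation 2:
......
......
...#.#
......
......
......
......
Population = 2

Under FIXED-DEAD boundary, generation 2:
......
......
...#.#
......
......
......
......
Population = 2

Comparison: toroidal=2, fixed-dead=2 -> same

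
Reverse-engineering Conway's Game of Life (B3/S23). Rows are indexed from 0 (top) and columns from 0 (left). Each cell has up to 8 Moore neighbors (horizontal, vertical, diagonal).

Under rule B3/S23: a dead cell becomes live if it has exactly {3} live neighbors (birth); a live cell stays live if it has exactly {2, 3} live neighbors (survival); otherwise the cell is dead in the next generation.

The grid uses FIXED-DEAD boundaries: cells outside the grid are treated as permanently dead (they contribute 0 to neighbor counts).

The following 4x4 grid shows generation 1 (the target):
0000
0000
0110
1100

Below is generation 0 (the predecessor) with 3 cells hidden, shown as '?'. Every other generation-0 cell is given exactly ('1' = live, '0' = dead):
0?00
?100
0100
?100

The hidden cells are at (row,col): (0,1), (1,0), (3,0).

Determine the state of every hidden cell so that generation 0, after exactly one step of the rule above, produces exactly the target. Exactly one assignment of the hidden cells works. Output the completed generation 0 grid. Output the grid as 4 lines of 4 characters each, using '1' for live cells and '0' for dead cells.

Answer: 0000
0100
0100
1100

Derivation:
Hidden generation-0 cells (in order): (0,1), (1,0), (3,0).
A hidden cell only influences target cells in its own 3x3 neighborhood. Try each of the 2^3 = 8 assignments, step the completed generation 0 forward once under B3/S23, and compare with the target:
  (0,1)=0 (1,0)=0 (3,0)=0 -> step gives (2,0)='1' but target has '0' -> reject
  (0,1)=0 (1,0)=0 (3,0)=1 -> step reproduces the target at every cell -> ACCEPT
  (0,1)=0 (1,0)=1 (3,0)=0 -> step gives (1,0)='1' but target has '0' -> reject
  (0,1)=0 (1,0)=1 (3,0)=1 -> step gives (1,0)='1' but target has '0' -> reject
  (0,1)=1 (1,0)=0 (3,0)=0 -> step gives (1,0)='1' but target has '0' -> reject
  (0,1)=1 (1,0)=0 (3,0)=1 -> step gives (1,0)='1' but target has '0' -> reject
  (0,1)=1 (1,0)=1 (3,0)=0 -> step gives (0,0)='1' but target has '0' -> reject
  (0,1)=1 (1,0)=1 (3,0)=1 -> step gives (0,0)='1' but target has '0' -> reject
Unique solution: (0,1)=dead, (1,0)=dead, (3,0)=live.
Check: live-neighbor counts of every cell in the completed generation 0:
1110
2120
4330
2220
Applying B3/S23 to generation 0 with these counts gives:
0000
0000
0110
1100
which matches the target exactly.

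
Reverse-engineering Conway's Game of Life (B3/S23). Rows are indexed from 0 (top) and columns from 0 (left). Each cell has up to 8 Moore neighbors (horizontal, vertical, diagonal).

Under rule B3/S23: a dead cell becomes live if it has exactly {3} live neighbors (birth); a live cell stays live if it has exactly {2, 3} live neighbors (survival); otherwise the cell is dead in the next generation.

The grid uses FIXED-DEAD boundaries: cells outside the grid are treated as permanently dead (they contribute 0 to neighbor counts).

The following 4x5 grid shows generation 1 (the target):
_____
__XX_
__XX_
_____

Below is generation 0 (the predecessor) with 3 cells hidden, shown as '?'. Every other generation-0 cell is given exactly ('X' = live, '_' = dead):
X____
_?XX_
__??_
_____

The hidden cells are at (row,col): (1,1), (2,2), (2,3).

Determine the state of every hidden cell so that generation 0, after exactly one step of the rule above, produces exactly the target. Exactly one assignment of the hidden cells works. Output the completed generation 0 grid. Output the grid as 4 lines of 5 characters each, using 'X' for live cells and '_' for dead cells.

Answer: X____
__XX_
___X_
_____

Derivation:
Hidden generation-0 cells (in order): (1,1), (2,2), (2,3).
A hidden cell only influences target cells in its own 3x3 neighborhood. Try each of the 2^3 = 8 assignments, step the completed generation 0 forward once under B3/S23, and compare with the target:
  (1,1)=_ (2,2)=_ (2,3)=_ -> step gives (1,2)='_' but target has 'X' -> reject
  (1,1)=_ (2,2)=_ (2,3)=X -> step reproduces the target at every cell -> ACCEPT
  (1,1)=_ (2,2)=X (2,3)=_ -> step gives (1,1)='X' but target has '_' -> reject
  (1,1)=_ (2,2)=X (2,3)=X -> step gives (1,1)='X' but target has '_' -> reject
  (1,1)=X (2,2)=_ (2,3)=_ -> step gives (0,1)='X' but target has '_' -> reject
  (1,1)=X (2,2)=_ (2,3)=X -> step gives (0,1)='X' but target has '_' -> reject
  (1,1)=X (2,2)=X (2,3)=_ -> step gives (0,1)='X' but target has '_' -> reject
  (1,1)=X (2,2)=X (2,3)=X -> step gives (0,1)='X' but target has '_' -> reject
Unique solution: (1,1)=dead, (2,2)=dead, (2,3)=live.
Check: live-neighbor counts of every cell in the completed generation 0:
02221
12222
01322
00111
Applying B3/S23 to generation 0 with these counts gives:
_____
__XX_
__XX_
_____
which matches the target exactly.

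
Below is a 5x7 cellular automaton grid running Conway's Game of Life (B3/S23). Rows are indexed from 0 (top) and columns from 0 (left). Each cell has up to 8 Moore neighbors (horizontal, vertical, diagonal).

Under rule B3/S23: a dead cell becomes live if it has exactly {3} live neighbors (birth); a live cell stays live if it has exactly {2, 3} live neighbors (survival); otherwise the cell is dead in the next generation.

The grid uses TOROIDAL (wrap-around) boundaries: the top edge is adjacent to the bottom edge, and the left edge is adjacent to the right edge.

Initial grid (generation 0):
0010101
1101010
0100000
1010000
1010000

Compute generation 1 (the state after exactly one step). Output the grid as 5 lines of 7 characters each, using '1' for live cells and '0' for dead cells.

Simulating step by step:
Generation 0 (given above): 12 live cells
Generation 1: 16 live cells
(generation 1 grid is the final answer)

Answer: 0010111
1101111
0000001
1010000
1010001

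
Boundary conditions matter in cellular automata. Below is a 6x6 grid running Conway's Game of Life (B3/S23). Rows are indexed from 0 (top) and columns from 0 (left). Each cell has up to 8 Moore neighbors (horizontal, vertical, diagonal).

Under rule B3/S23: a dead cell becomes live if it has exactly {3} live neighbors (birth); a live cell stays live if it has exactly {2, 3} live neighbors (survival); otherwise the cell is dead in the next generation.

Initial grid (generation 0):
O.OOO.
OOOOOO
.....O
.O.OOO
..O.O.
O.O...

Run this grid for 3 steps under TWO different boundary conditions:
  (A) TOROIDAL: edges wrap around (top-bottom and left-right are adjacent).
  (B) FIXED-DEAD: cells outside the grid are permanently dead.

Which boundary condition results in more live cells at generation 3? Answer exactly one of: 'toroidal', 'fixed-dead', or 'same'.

Answer: fixed-dead

Derivation:
Under TOROIDAL boundary, generation 3:
......
......
...OOO
O.O.O.
..O...
OO...O
Population = 10

Under FIXED-DEAD boundary, generation 3:
......
OO....
...OO.
OO.O.O
.O...O
..OOO.
Population = 13

Comparison: toroidal=10, fixed-dead=13 -> fixed-dead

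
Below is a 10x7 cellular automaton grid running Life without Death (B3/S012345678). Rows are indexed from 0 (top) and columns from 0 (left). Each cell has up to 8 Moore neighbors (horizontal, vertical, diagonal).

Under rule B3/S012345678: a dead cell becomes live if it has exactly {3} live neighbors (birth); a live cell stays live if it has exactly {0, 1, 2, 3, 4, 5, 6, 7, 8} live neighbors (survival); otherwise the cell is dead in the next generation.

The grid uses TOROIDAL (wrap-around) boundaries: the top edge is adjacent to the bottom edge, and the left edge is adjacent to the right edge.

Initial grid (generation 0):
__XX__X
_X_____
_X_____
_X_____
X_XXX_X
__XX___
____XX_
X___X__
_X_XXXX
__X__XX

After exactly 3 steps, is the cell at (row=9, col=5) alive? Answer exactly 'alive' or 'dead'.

Answer: alive

Derivation:
Simulating step by step:
Generation 0 (given above): 25 live cells
Generation 1: 36 live cells
XXXX_XX
XX_____
XXX____
_X_X___
X_XXX_X
_XXX__X
____XX_
X___X__
_XXXXXX
_XX__XX
Generation 2: 47 live cells
XXXXXXX
XX_X___
XXX____
_X_XX_X
X_XXXXX
_XXX__X
XXX_XXX
XXX_X__
_XXXXXX
_XX__XX
Generation 3: 50 live cells
XXXXXXX
XX_X_X_
XXX_X_X
_X_XX_X
X_XXXXX
_XXX__X
XXX_XXX
XXX_X__
_XXXXXX
_XX__XX

Cell (9,5) at generation 3: 1 -> alive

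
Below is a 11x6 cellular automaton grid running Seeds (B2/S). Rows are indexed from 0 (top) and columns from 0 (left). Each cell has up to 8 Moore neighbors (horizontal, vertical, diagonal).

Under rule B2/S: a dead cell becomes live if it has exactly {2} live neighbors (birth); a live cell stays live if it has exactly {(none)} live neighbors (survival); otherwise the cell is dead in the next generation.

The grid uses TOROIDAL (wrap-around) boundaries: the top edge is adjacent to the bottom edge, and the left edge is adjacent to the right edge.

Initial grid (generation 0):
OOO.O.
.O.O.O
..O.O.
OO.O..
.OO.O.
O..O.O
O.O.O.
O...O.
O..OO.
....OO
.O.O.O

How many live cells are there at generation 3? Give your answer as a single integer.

Answer: 5

Derivation:
Simulating step by step:
Generation 0 (given above): 31 live cells
Generation 1: 3 live cells
......
......
......
......
......
......
......
..O...
.O....
.O....
......
Generation 2: 4 live cells
......
......
......
......
......
......
......
.O....
O.....
O.O...
......
Generation 3: 5 live cells
......
......
......
......
......
......
......
O.....
..O..O
.....O
.O....
Population at generation 3: 5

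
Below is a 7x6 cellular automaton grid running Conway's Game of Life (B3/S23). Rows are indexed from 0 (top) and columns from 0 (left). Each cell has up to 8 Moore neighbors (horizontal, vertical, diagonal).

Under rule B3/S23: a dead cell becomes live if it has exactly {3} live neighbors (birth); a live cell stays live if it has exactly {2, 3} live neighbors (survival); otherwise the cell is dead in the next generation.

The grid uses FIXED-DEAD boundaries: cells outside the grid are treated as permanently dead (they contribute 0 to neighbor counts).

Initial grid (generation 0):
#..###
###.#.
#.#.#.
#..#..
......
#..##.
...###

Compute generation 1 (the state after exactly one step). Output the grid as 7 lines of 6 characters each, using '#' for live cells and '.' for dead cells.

Simulating step by step:
Generation 0 (given above): 19 live cells
Generation 1: 18 live cells
(generation 1 grid is the final answer)

Answer: #.####
#.#...
#.#.#.
.#.#..
...##.
...#.#
...#.#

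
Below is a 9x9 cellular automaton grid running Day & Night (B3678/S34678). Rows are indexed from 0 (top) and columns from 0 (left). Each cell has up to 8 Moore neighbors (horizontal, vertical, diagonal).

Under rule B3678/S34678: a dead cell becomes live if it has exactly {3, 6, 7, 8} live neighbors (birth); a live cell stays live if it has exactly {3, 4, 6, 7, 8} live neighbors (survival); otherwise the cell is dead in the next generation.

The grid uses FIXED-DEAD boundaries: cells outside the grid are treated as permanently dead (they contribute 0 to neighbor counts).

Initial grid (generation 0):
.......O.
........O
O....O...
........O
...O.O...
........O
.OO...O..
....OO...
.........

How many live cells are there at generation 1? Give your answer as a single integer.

Answer: 3

Derivation:
Simulating step by step:
Generation 0 (given above): 13 live cells
Generation 1: 3 live cells
.........
.........
.........
....O....
.........
..O......
.....O...
.........
.........
Population at generation 1: 3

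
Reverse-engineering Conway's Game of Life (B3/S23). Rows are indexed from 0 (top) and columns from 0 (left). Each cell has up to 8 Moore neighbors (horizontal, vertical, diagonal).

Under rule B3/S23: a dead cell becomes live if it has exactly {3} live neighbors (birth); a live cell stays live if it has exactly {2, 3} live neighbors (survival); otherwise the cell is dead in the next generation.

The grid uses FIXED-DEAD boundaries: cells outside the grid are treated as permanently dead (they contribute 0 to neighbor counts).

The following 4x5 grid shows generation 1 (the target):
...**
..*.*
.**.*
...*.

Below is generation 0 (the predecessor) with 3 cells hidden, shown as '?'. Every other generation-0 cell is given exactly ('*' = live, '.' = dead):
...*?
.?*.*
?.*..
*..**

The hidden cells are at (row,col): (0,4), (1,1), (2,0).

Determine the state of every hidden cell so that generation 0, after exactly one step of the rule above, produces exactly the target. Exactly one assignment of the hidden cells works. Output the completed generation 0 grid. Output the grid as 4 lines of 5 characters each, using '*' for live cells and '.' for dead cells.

Answer: ...**
..*.*
..*..
*..**

Derivation:
Hidden generation-0 cells (in order): (0,4), (1,1), (2,0).
A hidden cell only influences target cells in its own 3x3 neighborhood. Try each of the 2^3 = 8 assignments, step the completed generation 0 forward once under B3/S23, and compare with the target:
  (0,4)=. (1,1)=. (2,0)=. -> step gives (0,4)='.' but target has '*' -> reject
  (0,4)=. (1,1)=. (2,0)=* -> step gives (0,4)='.' but target has '*' -> reject
  (0,4)=. (1,1)=* (2,0)=. -> step gives (0,2)='*' but target has '.' -> reject
  (0,4)=. (1,1)=* (2,0)=* -> step gives (0,2)='*' but target has '.' -> reject
  (0,4)=* (1,1)=. (2,0)=. -> step reproduces the target at every cell -> ACCEPT
  (0,4)=* (1,1)=. (2,0)=* -> step gives (1,1)='*' but target has '.' -> reject
  (0,4)=* (1,1)=* (2,0)=. -> step gives (0,2)='*' but target has '.' -> reject
  (0,4)=* (1,1)=* (2,0)=* -> step gives (0,2)='*' but target has '.' -> reject
Unique solution: (0,4)=live, (1,1)=dead, (2,0)=dead.
Check: live-neighbor counts of every cell in the completed generation 0:
01232
02252
13253
02221
Applying B3/S23 to generation 0 with these counts gives:
...**
..*.*
.**.*
...*.
which matches the target exactly.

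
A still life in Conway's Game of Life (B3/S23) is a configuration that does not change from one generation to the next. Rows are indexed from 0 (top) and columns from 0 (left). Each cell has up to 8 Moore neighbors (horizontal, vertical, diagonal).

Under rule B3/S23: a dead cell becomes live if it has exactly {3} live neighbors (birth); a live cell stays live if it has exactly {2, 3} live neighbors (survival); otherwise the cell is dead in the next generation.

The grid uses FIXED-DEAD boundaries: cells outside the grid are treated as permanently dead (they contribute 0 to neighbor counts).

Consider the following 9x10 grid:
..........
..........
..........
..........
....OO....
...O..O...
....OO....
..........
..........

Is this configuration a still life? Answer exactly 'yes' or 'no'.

Answer: yes

Derivation:
Compute generation 1 and compare to generation 0 (given above):
Generation 1:
..........
..........
..........
..........
....OO....
...O..O...
....OO....
..........
..........
The grids are IDENTICAL -> still life.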